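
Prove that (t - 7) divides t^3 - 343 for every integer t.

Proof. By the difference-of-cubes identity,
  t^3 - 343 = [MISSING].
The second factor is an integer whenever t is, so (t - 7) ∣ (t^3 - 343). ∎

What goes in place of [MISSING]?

(t - 7)(t^2 + 7t + 49)

a^3 - b^3 = (a - b)(a^2 + ab + b^2). With a = t, b = 7:
t^3 - 343 = (t - 7)(t^2 + 7t + 49).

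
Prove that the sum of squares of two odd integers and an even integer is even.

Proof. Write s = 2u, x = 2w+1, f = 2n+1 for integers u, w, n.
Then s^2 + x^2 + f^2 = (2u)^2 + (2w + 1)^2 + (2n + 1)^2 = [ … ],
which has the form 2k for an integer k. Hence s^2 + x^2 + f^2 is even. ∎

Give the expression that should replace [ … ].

Expanding: (2u)^2 + (2w + 1)^2 + (2n + 1)^2 = 4n^2 + 4n + 4u^2 + 4w^2 + 4w + 2.
Every term is even; pulling out the factor of 2 gives 2(2n^2 + 2n + 2u^2 + 2w^2 + 2w + 1).

2(2n^2 + 2n + 2u^2 + 2w^2 + 2w + 1)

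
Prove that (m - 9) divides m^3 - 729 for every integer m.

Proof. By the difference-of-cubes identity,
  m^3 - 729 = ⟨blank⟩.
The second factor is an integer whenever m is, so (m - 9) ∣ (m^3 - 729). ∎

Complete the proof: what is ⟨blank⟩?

a^3 - b^3 = (a - b)(a^2 + ab + b^2). With a = m, b = 9:
m^3 - 729 = (m - 9)(m^2 + 9m + 81).

(m - 9)(m^2 + 9m + 81)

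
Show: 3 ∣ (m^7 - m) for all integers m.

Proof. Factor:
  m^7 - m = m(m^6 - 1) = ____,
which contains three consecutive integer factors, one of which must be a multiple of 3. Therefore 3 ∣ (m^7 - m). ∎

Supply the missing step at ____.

m^6 - 1 = (m^2 - 1)(m^4 + m^2 + 1), and m^2 - 1 = (m-1)(m+1).
So m(m^6 - 1) = (m - 1)m(m + 1)(m^4 + m^2 + 1).

(m - 1)m(m + 1)(m^4 + m^2 + 1)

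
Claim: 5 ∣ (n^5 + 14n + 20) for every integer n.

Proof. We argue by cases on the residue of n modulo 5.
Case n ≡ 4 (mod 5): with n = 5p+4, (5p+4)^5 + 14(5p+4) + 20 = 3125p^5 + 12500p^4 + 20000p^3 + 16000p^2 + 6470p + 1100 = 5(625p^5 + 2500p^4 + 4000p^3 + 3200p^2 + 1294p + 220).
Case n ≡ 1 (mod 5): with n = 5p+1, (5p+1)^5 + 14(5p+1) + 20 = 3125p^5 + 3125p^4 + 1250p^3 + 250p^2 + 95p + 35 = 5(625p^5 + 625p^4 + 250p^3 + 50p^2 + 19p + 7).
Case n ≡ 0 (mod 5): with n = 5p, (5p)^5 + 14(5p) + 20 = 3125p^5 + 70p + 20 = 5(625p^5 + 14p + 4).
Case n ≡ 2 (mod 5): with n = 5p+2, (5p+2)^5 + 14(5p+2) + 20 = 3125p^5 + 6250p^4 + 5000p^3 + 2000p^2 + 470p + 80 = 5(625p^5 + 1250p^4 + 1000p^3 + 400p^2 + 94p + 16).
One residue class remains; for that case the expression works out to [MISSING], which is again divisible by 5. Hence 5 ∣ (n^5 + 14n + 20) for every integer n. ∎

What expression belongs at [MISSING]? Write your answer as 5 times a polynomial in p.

5(625p^5 + 1875p^4 + 2250p^3 + 1350p^2 + 419p + 61)

Only n ≡ 3 (mod 5) is unaccounted for. Put n = 5p+3:
(5p+3)^5 + 14(5p+3) + 20 expands to 3125p^5 + 9375p^4 + 11250p^3 + 6750p^2 + 2095p + 305,
and factoring out 5 leaves 5(625p^5 + 1875p^4 + 2250p^3 + 1350p^2 + 419p + 61).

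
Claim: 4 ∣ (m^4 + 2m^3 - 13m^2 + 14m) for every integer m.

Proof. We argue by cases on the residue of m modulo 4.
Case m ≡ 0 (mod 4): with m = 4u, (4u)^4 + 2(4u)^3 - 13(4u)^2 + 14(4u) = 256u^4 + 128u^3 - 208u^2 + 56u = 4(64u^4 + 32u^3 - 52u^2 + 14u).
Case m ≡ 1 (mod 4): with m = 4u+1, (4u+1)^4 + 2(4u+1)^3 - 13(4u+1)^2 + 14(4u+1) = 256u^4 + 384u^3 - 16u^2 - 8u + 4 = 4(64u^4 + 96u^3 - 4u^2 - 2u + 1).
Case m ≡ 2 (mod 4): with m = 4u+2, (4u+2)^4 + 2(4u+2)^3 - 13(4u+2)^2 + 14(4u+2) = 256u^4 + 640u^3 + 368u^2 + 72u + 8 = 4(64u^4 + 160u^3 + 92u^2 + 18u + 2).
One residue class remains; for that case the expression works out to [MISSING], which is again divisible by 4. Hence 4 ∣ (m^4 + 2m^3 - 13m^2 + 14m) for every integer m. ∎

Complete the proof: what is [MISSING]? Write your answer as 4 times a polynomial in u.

4(64u^4 + 224u^3 + 236u^2 + 98u + 15)

The residues treated are {0, 1, 2}, so the missing case is m ≡ 3 (mod 4); write m = 4u+3.
Then (4u+3)^4 + 2(4u+3)^3 - 13(4u+3)^2 + 14(4u+3) = 256u^4 + 896u^3 + 944u^2 + 392u + 60 = 4(64u^4 + 224u^3 + 236u^2 + 98u + 15).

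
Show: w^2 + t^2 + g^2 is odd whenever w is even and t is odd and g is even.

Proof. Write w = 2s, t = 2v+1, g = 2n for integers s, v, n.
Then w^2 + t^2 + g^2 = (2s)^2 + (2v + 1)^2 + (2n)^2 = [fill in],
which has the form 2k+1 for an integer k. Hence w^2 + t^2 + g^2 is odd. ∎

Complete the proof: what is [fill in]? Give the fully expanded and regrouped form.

2(2n^2 + 2s^2 + 2v^2 + 2v) + 1

(2s)^2 + (2v + 1)^2 + (2n)^2 = 4n^2 + 4s^2 + 4v^2 + 4v + 1
= 2(2n^2 + 2s^2 + 2v^2 + 2v) + 1.
Since 2n^2 + 2s^2 + 2v^2 + 2v is an integer, the sum of squares is of the form 2k+1 for an integer k.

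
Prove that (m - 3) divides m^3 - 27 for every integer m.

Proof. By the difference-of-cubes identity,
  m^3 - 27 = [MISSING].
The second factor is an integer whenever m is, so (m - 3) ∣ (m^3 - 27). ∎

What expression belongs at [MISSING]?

a^3 - b^3 = (a - b)(a^2 + ab + b^2). With a = m, b = 3:
m^3 - 27 = (m - 3)(m^2 + 3m + 9).

(m - 3)(m^2 + 3m + 9)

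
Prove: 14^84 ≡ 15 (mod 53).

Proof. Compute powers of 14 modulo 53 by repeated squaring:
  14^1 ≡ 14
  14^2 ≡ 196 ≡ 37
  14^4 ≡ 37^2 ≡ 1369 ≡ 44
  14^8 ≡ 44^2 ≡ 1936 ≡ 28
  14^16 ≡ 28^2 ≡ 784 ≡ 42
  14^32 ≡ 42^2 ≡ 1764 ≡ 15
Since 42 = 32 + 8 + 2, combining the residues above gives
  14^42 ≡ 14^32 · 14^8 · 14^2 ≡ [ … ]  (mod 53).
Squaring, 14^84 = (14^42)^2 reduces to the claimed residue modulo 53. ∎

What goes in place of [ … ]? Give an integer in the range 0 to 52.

11

Multiply the listed residues: 15 · 28 · 37 = 420 → 15540.
Reducing modulo 53: 15540 = 293·53 + 11, so 14^42 ≡ 11.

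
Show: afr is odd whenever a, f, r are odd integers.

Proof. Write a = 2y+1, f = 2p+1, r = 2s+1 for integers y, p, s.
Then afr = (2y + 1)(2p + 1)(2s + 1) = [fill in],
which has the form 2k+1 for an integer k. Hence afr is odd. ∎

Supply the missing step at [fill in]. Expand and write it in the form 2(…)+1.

Expanding: (2y + 1)(2p + 1)(2s + 1) = 8psy + 4ps + 4py + 2p + 4sy + 2s + 2y + 1.
Every term except the constant is even, so this is 2(4psy + 2ps + 2py + p + 2sy + s + y) + 1,
and 4psy + 2ps + 2py + p + 2sy + s + y ∈ ℤ gives the required form.

2(4psy + 2ps + 2py + p + 2sy + s + y) + 1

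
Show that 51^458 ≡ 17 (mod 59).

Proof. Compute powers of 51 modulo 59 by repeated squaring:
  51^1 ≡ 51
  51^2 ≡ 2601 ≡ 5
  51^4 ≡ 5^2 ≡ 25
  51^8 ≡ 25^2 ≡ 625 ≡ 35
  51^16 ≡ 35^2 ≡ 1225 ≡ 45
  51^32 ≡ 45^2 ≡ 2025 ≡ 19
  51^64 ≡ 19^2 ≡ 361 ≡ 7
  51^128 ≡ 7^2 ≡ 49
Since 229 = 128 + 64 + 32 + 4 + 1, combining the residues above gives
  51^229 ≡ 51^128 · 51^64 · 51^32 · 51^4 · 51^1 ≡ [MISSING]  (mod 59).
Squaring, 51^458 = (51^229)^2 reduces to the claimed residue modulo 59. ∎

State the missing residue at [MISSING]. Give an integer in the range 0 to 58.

Multiply the listed residues: 49 · 7 · 19 · 25 · 51 = 343 → 6517 → 162925 → 8309175.
Reducing modulo 59: 8309175 = 140833·59 + 28, so 51^229 ≡ 28.

28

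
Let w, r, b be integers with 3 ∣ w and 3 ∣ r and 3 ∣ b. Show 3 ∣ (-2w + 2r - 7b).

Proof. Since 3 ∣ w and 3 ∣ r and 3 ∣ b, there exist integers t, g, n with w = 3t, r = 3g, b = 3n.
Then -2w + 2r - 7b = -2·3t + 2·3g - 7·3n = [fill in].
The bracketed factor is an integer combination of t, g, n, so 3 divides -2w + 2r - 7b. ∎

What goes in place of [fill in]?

Each term has a factor of 3: -2·3t + 2·3g - 7·3n = 3·(2g - 7n - 2t).
Since 2g - 7n - 2t is an integer, 3 ∣ (-2w + 2r - 7b).

3(2g - 7n - 2t)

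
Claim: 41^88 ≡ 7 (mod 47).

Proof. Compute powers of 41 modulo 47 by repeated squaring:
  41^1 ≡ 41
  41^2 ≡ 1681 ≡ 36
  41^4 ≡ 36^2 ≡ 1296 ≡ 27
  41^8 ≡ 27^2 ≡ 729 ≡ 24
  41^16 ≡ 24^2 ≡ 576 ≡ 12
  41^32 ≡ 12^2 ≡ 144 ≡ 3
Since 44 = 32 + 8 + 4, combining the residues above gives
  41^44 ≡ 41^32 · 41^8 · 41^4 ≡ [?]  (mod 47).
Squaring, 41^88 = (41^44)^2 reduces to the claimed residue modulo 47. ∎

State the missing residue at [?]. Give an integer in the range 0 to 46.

17

Multiply the listed residues: 3 · 24 · 27 = 72 → 1944.
Reducing modulo 47: 1944 = 41·47 + 17, so 41^44 ≡ 17.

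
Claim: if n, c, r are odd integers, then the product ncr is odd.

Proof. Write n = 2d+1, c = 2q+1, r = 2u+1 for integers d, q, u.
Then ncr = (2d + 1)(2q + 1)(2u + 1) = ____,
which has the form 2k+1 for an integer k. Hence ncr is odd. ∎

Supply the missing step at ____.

(2d + 1)(2q + 1)(2u + 1) = 8dqu + 4dq + 4du + 2d + 4qu + 2q + 2u + 1
= 2(4dqu + 2dq + 2du + d + 2qu + q + u) + 1.
Since 4dqu + 2dq + 2du + d + 2qu + q + u is an integer, the product is of the form 2k+1 for an integer k.

2(4dqu + 2dq + 2du + d + 2qu + q + u) + 1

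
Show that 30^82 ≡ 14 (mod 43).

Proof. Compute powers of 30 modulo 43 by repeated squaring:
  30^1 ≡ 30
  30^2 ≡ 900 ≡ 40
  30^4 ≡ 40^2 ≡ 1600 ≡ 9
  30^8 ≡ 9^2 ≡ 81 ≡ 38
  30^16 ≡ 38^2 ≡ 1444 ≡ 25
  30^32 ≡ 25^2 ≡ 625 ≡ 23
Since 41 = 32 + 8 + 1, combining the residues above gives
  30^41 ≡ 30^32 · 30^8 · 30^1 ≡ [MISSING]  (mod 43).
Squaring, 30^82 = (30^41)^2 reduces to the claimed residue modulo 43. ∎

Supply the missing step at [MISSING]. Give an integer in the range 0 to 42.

33

30^32 · 30^8 · 30^1 ≡ 23 · 38 · 30 = 26220.
26220 mod 43 = 33, so 30^41 ≡ 33 (mod 43).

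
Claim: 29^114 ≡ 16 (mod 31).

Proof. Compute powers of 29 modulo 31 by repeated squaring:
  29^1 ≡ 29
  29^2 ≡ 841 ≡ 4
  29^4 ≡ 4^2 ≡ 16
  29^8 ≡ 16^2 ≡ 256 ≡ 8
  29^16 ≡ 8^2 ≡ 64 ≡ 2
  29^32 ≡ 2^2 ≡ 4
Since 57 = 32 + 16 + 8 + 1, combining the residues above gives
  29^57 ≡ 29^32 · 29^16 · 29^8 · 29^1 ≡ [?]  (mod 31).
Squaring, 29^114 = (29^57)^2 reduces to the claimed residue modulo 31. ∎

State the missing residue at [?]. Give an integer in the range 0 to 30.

Multiply the listed residues: 4 · 2 · 8 · 29 = 8 → 64 → 1856.
Reducing modulo 31: 1856 = 59·31 + 27, so 29^57 ≡ 27.

27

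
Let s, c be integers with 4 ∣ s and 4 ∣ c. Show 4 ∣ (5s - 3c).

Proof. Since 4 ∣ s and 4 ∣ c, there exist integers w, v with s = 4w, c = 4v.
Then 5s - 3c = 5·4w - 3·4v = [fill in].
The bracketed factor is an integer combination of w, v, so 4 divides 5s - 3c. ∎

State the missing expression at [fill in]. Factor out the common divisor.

Each term has a factor of 4: 5·4w - 3·4v = 4·(-3v + 5w).
Since -3v + 5w is an integer, 4 ∣ (5s - 3c).

4(-3v + 5w)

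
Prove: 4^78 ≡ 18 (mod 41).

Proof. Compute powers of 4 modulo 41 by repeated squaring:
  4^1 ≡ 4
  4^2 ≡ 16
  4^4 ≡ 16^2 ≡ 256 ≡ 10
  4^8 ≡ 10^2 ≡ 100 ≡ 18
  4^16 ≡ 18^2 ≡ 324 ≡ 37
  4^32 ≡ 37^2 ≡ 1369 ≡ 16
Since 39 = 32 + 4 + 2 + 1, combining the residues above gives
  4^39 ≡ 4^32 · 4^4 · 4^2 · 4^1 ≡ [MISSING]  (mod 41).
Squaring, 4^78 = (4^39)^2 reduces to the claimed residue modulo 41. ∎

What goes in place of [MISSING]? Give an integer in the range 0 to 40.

31

Multiply the listed residues: 16 · 10 · 16 · 4 = 160 → 2560 → 10240.
Reducing modulo 41: 10240 = 249·41 + 31, so 4^39 ≡ 31.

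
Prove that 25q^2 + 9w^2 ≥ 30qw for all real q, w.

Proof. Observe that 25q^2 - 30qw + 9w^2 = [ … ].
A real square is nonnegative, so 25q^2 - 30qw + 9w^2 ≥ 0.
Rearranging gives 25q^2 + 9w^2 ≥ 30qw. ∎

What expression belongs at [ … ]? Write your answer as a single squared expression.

(5q - 3w)^2

25q^2 - 30qw + 9w^2 is a perfect-square trinomial: the outer terms are (5q)^2 and (3w)^2, and the cross term is -2·5q·3w.
So 25q^2 - 30qw + 9w^2 = (5q - 3w)^2 ≥ 0.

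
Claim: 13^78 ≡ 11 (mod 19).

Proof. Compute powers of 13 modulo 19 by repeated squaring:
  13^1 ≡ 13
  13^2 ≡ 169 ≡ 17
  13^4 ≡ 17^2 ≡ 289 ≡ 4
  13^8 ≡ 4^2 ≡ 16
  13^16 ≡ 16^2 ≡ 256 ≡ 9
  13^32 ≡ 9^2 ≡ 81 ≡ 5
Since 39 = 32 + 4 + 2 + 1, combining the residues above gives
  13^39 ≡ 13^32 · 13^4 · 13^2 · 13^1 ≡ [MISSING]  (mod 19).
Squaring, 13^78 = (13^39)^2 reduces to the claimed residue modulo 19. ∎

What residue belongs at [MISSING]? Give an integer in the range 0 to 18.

13^32 · 13^4 · 13^2 · 13^1 ≡ 5 · 4 · 17 · 13 = 4420.
4420 mod 19 = 12, so 13^39 ≡ 12 (mod 19).

12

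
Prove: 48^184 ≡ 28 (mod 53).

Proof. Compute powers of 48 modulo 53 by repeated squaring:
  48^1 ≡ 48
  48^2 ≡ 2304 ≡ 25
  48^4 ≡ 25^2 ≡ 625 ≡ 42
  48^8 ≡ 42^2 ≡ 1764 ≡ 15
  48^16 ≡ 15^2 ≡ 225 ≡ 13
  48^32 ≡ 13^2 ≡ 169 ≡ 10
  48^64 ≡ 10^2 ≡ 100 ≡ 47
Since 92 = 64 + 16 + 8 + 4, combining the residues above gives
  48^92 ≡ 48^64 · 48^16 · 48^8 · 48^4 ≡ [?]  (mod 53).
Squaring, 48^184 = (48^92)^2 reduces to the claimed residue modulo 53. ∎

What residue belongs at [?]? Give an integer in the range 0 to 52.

44

48^64 · 48^16 · 48^8 · 48^4 ≡ 47 · 13 · 15 · 42 = 384930.
384930 mod 53 = 44, so 48^92 ≡ 44 (mod 53).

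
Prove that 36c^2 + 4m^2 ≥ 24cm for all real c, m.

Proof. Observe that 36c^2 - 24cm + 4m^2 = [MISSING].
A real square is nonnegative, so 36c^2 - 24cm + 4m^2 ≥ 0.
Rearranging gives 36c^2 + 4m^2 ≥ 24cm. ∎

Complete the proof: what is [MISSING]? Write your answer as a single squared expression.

(6c - 2m)^2

The leading and trailing coefficients are 6^2 and 2^2, and 24 = 2·6·2, so the trinomial is (6c - 2m)^2.
Hence 36c^2 - 24cm + 4m^2 ≥ 0.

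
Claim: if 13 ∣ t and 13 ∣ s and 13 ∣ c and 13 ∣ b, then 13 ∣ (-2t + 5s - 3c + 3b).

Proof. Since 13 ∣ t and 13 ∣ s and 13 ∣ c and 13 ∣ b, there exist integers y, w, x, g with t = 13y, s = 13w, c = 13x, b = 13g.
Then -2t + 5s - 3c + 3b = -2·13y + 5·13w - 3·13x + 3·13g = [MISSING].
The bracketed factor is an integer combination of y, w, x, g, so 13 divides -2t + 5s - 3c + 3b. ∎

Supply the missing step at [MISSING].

13(3g + 5w - 3x - 2y)

Each term has a factor of 13: -2·13y + 5·13w - 3·13x + 3·13g = 13·(3g + 5w - 3x - 2y).
Since 3g + 5w - 3x - 2y is an integer, 13 ∣ (-2t + 5s - 3c + 3b).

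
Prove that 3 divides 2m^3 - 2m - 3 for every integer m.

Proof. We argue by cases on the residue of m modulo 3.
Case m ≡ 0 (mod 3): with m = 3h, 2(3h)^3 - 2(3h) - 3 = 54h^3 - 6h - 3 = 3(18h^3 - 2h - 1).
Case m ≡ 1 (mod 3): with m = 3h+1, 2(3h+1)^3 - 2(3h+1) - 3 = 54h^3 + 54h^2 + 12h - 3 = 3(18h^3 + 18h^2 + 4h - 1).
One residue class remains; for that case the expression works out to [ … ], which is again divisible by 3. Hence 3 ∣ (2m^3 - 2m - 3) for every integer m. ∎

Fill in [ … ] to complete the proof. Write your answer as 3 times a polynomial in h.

The residues treated are {0, 1}, so the missing case is m ≡ 2 (mod 3); write m = 3h+2.
Then 2(3h+2)^3 - 2(3h+2) - 3 = 54h^3 + 108h^2 + 66h + 9 = 3(18h^3 + 36h^2 + 22h + 3).

3(18h^3 + 36h^2 + 22h + 3)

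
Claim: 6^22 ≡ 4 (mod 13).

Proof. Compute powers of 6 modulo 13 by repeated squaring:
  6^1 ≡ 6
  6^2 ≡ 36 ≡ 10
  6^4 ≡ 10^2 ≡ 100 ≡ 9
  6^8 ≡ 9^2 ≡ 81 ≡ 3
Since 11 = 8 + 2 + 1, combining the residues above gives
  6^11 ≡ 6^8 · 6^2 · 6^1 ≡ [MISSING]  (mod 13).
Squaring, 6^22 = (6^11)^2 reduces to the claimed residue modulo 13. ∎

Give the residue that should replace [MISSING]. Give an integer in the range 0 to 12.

11

Multiply the listed residues: 3 · 10 · 6 = 30 → 180.
Reducing modulo 13: 180 = 13·13 + 11, so 6^11 ≡ 11.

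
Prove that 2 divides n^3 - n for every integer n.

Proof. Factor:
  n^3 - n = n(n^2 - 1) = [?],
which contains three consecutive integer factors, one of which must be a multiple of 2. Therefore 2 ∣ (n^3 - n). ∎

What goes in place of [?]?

(n - 1)n(n + 1)

n(n^2 - 1) = n(n - 1)(n + 1) = (n - 1)n(n + 1).
These three factors are consecutive integers, so their product is divisible by 2.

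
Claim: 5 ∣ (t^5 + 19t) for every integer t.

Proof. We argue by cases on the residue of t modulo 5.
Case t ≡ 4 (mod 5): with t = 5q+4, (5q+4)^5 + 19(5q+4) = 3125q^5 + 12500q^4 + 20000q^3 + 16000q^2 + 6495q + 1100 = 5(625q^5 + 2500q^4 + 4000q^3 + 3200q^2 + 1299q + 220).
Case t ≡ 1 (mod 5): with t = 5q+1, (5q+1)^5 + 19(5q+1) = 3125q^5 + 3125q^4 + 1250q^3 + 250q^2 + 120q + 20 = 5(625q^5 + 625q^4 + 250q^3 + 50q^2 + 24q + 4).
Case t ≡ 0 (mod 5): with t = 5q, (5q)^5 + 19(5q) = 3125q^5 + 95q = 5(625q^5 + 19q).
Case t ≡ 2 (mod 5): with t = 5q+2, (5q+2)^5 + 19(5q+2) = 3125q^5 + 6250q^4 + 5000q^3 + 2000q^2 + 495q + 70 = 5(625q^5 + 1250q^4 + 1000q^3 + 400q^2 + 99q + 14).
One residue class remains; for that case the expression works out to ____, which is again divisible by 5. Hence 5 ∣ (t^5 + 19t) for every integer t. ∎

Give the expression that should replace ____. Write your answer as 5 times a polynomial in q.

Only t ≡ 3 (mod 5) is unaccounted for. Put t = 5q+3:
(5q+3)^5 + 19(5q+3) expands to 3125q^5 + 9375q^4 + 11250q^3 + 6750q^2 + 2120q + 300,
and factoring out 5 leaves 5(625q^5 + 1875q^4 + 2250q^3 + 1350q^2 + 424q + 60).

5(625q^5 + 1875q^4 + 2250q^3 + 1350q^2 + 424q + 60)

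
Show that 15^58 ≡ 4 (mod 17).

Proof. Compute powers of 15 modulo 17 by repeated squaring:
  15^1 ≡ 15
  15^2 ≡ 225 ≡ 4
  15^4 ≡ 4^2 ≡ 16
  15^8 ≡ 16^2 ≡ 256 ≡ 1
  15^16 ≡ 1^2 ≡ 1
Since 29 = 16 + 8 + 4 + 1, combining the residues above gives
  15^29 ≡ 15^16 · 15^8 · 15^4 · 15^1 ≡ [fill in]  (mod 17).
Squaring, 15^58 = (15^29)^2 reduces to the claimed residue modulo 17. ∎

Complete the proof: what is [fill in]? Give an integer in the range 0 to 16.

Multiply the listed residues: 1 · 1 · 16 · 15 = 1 → 16 → 240.
Reducing modulo 17: 240 = 14·17 + 2, so 15^29 ≡ 2.

2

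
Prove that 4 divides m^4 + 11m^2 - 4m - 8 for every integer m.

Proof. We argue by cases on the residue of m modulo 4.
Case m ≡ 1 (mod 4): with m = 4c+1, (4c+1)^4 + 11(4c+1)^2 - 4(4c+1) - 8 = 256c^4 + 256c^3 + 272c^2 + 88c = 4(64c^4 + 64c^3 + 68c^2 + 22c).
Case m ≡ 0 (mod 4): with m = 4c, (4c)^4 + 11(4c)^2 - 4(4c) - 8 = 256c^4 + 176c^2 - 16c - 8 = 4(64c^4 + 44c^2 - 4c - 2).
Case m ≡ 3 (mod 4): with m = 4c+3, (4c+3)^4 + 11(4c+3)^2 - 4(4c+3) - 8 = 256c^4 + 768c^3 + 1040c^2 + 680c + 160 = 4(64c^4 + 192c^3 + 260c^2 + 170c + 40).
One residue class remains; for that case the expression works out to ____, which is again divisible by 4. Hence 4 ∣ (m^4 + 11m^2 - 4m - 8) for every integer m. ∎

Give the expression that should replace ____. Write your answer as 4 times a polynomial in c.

4(64c^4 + 128c^3 + 140c^2 + 72c + 11)

Only m ≡ 2 (mod 4) is unaccounted for. Put m = 4c+2:
(4c+2)^4 + 11(4c+2)^2 - 4(4c+2) - 8 expands to 256c^4 + 512c^3 + 560c^2 + 288c + 44,
and factoring out 4 leaves 4(64c^4 + 128c^3 + 140c^2 + 72c + 11).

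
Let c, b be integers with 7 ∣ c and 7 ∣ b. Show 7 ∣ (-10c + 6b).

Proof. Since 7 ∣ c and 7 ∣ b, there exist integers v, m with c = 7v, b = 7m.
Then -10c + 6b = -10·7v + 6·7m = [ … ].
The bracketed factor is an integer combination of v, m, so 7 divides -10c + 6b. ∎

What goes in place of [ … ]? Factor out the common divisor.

Pull the common 7 out of every term: -10·7v + 6·7m = 7(6m - 10v).
6m - 10v is an integer, which exhibits the divisibility.

7(6m - 10v)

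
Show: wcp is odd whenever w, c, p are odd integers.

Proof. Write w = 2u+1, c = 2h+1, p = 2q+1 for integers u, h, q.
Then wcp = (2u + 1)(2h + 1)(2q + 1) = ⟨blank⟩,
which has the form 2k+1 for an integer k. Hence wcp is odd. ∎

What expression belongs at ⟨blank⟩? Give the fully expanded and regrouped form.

2(4hqu + 2hq + 2hu + h + 2qu + q + u) + 1

Expanding: (2u + 1)(2h + 1)(2q + 1) = 8hqu + 4hq + 4hu + 2h + 4qu + 2q + 2u + 1.
Every term except the constant is even, so this is 2(4hqu + 2hq + 2hu + h + 2qu + q + u) + 1,
and 4hqu + 2hq + 2hu + h + 2qu + q + u ∈ ℤ gives the required form.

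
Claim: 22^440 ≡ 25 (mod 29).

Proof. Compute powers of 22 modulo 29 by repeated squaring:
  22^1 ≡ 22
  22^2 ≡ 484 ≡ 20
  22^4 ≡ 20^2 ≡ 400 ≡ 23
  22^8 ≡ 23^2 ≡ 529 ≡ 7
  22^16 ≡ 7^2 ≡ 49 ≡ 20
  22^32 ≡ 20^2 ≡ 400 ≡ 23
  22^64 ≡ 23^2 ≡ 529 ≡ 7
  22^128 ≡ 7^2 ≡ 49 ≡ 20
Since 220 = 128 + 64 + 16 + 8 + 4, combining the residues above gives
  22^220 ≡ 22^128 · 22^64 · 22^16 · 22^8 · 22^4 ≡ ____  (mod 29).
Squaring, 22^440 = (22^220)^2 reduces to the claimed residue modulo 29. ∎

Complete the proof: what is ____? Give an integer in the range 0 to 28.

Multiply the listed residues: 20 · 7 · 20 · 7 · 23 = 140 → 2800 → 19600 → 450800.
Reducing modulo 29: 450800 = 15544·29 + 24, so 22^220 ≡ 24.

24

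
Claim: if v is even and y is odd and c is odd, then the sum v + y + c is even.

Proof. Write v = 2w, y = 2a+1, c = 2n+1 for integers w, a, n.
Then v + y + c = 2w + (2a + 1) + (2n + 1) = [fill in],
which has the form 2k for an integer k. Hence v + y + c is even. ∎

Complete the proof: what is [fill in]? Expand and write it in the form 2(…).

2(a + n + w + 1)

Expanding: 2w + (2a + 1) + (2n + 1) = 2a + 2n + 2w + 2.
Every term is even; pulling out the factor of 2 gives 2(a + n + w + 1).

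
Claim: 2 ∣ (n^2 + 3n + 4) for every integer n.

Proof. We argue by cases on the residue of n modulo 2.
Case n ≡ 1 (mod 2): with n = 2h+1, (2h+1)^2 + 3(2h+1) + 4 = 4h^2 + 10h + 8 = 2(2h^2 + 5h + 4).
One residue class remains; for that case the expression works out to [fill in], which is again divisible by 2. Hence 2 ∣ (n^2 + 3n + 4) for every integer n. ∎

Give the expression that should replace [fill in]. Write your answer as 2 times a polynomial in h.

Only n ≡ 0 (mod 2) is unaccounted for. Put n = 2h:
(2h)^2 + 3(2h) + 4 expands to 4h^2 + 6h + 4,
and factoring out 2 leaves 2(2h^2 + 3h + 2).

2(2h^2 + 3h + 2)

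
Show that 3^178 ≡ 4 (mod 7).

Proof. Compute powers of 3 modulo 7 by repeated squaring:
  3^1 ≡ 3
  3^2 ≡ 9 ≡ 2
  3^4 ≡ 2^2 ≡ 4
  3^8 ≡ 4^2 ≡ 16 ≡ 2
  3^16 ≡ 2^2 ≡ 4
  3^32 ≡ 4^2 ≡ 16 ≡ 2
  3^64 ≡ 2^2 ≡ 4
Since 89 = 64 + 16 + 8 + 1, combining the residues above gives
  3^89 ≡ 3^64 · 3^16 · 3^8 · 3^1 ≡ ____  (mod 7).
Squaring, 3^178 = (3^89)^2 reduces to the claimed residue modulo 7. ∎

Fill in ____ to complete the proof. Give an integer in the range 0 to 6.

3^64 · 3^16 · 3^8 · 3^1 ≡ 4 · 4 · 2 · 3 = 96.
96 mod 7 = 5, so 3^89 ≡ 5 (mod 7).

5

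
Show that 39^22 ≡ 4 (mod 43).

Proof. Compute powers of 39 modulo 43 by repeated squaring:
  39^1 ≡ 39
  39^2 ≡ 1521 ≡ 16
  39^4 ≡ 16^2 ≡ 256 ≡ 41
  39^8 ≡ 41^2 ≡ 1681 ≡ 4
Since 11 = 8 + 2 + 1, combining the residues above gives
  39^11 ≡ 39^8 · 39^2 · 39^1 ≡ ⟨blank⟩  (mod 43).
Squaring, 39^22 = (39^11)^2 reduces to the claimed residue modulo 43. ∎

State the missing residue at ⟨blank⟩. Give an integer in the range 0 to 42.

Multiply the listed residues: 4 · 16 · 39 = 64 → 2496.
Reducing modulo 43: 2496 = 58·43 + 2, so 39^11 ≡ 2.

2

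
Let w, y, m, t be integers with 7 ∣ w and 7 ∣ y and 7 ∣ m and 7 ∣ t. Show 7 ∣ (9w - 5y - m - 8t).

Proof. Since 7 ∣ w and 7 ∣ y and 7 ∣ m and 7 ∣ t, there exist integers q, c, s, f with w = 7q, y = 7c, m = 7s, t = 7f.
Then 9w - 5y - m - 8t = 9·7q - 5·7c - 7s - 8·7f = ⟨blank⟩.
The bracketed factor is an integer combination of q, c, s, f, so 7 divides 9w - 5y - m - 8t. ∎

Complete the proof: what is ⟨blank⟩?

Pull the common 7 out of every term: 9·7q - 5·7c - 7s - 8·7f = 7(-5c - 8f + 9q - s).
-5c - 8f + 9q - s is an integer, which exhibits the divisibility.

7(-5c - 8f + 9q - s)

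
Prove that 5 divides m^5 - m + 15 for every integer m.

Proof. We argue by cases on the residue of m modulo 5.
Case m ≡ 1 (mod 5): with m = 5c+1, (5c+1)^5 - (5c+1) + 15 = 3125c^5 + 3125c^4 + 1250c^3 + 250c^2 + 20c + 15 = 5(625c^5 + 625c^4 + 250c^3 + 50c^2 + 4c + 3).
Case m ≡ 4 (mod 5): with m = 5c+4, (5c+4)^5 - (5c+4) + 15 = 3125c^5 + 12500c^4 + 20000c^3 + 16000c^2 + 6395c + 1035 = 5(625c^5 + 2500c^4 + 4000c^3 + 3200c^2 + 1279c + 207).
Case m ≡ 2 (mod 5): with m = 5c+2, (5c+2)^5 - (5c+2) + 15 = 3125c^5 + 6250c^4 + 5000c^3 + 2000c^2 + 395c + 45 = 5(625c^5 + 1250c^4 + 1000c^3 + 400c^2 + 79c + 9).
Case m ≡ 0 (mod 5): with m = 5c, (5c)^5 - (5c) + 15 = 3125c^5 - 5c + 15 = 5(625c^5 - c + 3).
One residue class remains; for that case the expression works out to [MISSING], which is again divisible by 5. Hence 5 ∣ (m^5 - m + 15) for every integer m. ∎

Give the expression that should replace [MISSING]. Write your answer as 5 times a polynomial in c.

5(625c^5 + 1875c^4 + 2250c^3 + 1350c^2 + 404c + 51)

Only m ≡ 3 (mod 5) is unaccounted for. Put m = 5c+3:
(5c+3)^5 - (5c+3) + 15 expands to 3125c^5 + 9375c^4 + 11250c^3 + 6750c^2 + 2020c + 255,
and factoring out 5 leaves 5(625c^5 + 1875c^4 + 2250c^3 + 1350c^2 + 404c + 51).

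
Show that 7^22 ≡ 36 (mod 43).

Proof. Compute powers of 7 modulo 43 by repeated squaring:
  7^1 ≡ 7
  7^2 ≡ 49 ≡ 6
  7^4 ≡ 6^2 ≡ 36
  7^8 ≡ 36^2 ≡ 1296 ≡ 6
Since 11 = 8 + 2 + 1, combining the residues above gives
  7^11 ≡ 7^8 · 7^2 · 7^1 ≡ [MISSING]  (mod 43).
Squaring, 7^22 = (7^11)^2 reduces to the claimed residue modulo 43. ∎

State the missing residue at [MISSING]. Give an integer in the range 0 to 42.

37

Multiply the listed residues: 6 · 6 · 7 = 36 → 252.
Reducing modulo 43: 252 = 5·43 + 37, so 7^11 ≡ 37.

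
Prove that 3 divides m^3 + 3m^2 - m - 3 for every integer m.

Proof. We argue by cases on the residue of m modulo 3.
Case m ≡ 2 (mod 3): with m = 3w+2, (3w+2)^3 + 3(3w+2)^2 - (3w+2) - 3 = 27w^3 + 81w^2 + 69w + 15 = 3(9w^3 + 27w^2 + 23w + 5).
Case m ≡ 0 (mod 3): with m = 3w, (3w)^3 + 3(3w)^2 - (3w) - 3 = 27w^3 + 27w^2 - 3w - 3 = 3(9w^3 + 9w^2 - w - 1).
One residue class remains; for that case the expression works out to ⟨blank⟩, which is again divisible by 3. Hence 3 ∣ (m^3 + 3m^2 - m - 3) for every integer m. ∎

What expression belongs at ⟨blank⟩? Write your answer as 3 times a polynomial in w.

3(9w^3 + 18w^2 + 8w)

Only m ≡ 1 (mod 3) is unaccounted for. Put m = 3w+1:
(3w+1)^3 + 3(3w+1)^2 - (3w+1) - 3 expands to 27w^3 + 54w^2 + 24w,
and factoring out 3 leaves 3(9w^3 + 18w^2 + 8w).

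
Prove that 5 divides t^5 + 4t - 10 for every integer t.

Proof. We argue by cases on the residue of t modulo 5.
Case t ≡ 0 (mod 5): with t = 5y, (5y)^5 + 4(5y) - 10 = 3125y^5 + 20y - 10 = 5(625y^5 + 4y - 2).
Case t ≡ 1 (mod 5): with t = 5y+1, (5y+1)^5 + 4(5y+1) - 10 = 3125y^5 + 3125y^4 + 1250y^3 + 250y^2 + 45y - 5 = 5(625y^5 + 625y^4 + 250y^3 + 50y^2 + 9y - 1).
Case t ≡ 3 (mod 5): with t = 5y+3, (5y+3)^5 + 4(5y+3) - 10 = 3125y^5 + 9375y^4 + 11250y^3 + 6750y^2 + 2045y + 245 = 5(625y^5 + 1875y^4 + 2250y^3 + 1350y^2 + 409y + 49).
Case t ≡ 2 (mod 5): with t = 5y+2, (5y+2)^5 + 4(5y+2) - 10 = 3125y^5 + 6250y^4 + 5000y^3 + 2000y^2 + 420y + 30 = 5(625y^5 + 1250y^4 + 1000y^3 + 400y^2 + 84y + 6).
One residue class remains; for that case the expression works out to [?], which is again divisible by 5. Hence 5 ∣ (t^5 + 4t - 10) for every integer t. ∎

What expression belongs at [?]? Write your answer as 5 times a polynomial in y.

5(625y^5 + 2500y^4 + 4000y^3 + 3200y^2 + 1284y + 206)

Only t ≡ 4 (mod 5) is unaccounted for. Put t = 5y+4:
(5y+4)^5 + 4(5y+4) - 10 expands to 3125y^5 + 12500y^4 + 20000y^3 + 16000y^2 + 6420y + 1030,
and factoring out 5 leaves 5(625y^5 + 2500y^4 + 4000y^3 + 3200y^2 + 1284y + 206).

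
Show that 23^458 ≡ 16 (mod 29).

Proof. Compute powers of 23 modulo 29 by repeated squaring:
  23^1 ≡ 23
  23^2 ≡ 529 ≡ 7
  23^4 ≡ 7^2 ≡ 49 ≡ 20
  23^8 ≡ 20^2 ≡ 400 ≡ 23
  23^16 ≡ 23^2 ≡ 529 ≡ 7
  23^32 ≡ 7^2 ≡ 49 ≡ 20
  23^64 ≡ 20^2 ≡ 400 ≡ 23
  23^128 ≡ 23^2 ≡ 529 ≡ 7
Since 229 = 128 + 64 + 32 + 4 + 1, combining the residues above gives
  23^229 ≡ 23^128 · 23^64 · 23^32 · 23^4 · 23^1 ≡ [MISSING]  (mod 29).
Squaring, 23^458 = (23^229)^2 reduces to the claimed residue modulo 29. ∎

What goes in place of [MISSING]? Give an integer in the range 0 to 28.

25

23^128 · 23^64 · 23^32 · 23^4 · 23^1 ≡ 7 · 23 · 20 · 20 · 23 = 1481200.
1481200 mod 29 = 25, so 23^229 ≡ 25 (mod 29).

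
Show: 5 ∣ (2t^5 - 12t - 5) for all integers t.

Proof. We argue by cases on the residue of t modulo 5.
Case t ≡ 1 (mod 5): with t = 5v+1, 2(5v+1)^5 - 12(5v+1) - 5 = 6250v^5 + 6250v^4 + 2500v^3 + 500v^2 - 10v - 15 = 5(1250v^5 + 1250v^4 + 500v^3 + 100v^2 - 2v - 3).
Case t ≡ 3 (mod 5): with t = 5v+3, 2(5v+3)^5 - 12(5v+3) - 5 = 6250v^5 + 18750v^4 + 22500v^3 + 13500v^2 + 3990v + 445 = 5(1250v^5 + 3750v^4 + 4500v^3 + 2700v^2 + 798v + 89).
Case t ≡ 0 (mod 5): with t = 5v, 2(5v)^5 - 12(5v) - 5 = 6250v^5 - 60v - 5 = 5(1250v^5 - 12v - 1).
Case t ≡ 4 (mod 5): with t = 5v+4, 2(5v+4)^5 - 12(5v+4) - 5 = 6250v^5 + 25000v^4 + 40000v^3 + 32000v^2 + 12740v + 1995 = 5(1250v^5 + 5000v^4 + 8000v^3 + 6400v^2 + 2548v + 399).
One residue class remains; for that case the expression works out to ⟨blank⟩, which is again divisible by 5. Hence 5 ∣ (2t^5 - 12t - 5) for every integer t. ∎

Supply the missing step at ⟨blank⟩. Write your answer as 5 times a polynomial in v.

Only t ≡ 2 (mod 5) is unaccounted for. Put t = 5v+2:
2(5v+2)^5 - 12(5v+2) - 5 expands to 6250v^5 + 12500v^4 + 10000v^3 + 4000v^2 + 740v + 35,
and factoring out 5 leaves 5(1250v^5 + 2500v^4 + 2000v^3 + 800v^2 + 148v + 7).

5(1250v^5 + 2500v^4 + 2000v^3 + 800v^2 + 148v + 7)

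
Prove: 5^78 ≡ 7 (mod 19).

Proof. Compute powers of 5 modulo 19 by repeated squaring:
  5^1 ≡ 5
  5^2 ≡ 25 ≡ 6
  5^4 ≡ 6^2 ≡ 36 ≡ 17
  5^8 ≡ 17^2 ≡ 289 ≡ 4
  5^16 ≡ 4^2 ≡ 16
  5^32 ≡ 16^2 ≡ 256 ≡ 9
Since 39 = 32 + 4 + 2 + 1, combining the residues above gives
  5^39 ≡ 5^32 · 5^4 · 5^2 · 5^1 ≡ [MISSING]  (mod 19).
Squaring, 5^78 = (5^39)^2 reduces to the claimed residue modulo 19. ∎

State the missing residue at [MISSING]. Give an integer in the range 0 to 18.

5^32 · 5^4 · 5^2 · 5^1 ≡ 9 · 17 · 6 · 5 = 4590.
4590 mod 19 = 11, so 5^39 ≡ 11 (mod 19).

11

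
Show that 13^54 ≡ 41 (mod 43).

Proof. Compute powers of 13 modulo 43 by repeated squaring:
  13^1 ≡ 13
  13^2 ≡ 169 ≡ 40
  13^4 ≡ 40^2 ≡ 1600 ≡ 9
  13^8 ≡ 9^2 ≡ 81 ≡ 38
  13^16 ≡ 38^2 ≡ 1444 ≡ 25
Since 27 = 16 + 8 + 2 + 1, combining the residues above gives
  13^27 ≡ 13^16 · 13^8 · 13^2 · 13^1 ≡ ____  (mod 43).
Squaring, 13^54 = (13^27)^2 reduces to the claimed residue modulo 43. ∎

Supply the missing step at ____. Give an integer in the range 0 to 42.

16

Multiply the listed residues: 25 · 38 · 40 · 13 = 950 → 38000 → 494000.
Reducing modulo 43: 494000 = 11488·43 + 16, so 13^27 ≡ 16.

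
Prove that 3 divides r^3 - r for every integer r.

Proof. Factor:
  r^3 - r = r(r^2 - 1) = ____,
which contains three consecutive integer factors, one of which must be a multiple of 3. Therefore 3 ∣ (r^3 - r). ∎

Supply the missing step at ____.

(r - 1)r(r + 1)

r(r^2 - 1) = r(r - 1)(r + 1) = (r - 1)r(r + 1).
These three factors are consecutive integers, so their product is divisible by 3.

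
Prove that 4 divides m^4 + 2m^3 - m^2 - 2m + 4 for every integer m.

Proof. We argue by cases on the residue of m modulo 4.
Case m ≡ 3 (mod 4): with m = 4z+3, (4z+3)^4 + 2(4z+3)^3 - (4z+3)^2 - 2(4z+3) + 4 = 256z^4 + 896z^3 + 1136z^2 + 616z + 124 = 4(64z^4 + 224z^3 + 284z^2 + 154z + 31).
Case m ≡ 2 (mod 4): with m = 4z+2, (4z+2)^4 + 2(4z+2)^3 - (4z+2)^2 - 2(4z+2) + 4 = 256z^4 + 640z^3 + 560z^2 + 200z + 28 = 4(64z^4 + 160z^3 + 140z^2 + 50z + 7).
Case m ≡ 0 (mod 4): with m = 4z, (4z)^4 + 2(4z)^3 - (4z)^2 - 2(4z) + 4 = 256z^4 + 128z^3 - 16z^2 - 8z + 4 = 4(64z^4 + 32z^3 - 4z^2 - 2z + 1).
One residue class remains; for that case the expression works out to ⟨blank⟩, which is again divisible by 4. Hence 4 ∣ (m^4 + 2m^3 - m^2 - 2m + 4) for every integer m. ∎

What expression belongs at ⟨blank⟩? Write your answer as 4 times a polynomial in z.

Only m ≡ 1 (mod 4) is unaccounted for. Put m = 4z+1:
(4z+1)^4 + 2(4z+1)^3 - (4z+1)^2 - 2(4z+1) + 4 expands to 256z^4 + 384z^3 + 176z^2 + 24z + 4,
and factoring out 4 leaves 4(64z^4 + 96z^3 + 44z^2 + 6z + 1).

4(64z^4 + 96z^3 + 44z^2 + 6z + 1)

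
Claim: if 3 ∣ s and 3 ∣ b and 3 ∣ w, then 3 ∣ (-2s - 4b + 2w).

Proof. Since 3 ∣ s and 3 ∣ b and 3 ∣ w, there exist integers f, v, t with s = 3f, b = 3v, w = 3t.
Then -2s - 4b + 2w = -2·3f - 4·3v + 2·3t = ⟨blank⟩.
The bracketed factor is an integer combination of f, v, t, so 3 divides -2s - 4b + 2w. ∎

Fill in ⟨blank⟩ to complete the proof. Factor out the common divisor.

Each term has a factor of 3: -2·3f - 4·3v + 2·3t = 3·(-2f + 2t - 4v).
Since -2f + 2t - 4v is an integer, 3 ∣ (-2s - 4b + 2w).

3(-2f + 2t - 4v)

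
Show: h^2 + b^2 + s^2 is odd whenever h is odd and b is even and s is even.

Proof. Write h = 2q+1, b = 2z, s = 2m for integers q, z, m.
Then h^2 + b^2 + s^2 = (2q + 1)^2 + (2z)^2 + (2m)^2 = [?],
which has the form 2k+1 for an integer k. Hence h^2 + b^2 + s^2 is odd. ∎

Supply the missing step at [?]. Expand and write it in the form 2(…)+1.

2(2m^2 + 2q^2 + 2q + 2z^2) + 1

(2q + 1)^2 + (2z)^2 + (2m)^2 = 4m^2 + 4q^2 + 4q + 4z^2 + 1
= 2(2m^2 + 2q^2 + 2q + 2z^2) + 1.
Since 2m^2 + 2q^2 + 2q + 2z^2 is an integer, the sum of squares is of the form 2k+1 for an integer k.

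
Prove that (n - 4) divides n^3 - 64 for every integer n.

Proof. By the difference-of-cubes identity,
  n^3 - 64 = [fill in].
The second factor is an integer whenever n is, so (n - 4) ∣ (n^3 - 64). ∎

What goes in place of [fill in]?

(n - 4)(n^2 + 4n + 16)

a^3 - b^3 = (a - b)(a^2 + ab + b^2). With a = n, b = 4:
n^3 - 64 = (n - 4)(n^2 + 4n + 16).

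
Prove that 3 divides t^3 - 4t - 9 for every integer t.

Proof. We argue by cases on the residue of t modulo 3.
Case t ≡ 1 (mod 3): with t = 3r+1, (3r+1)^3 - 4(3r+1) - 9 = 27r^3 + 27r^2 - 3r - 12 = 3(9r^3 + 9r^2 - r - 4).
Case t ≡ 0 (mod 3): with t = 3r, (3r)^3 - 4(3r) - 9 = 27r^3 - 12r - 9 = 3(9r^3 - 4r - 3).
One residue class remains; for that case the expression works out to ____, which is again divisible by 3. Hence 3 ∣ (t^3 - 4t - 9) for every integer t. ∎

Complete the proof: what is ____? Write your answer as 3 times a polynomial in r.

3(9r^3 + 18r^2 + 8r - 3)

The residues treated are {1, 0}, so the missing case is t ≡ 2 (mod 3); write t = 3r+2.
Then (3r+2)^3 - 4(3r+2) - 9 = 27r^3 + 54r^2 + 24r - 9 = 3(9r^3 + 18r^2 + 8r - 3).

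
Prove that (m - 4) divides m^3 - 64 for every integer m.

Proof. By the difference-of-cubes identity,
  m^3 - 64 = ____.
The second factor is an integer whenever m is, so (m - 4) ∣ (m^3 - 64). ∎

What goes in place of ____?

(m - 4)(m^2 + 4m + 16)

a^3 - b^3 = (a - b)(a^2 + ab + b^2). With a = m, b = 4:
m^3 - 64 = (m - 4)(m^2 + 4m + 16).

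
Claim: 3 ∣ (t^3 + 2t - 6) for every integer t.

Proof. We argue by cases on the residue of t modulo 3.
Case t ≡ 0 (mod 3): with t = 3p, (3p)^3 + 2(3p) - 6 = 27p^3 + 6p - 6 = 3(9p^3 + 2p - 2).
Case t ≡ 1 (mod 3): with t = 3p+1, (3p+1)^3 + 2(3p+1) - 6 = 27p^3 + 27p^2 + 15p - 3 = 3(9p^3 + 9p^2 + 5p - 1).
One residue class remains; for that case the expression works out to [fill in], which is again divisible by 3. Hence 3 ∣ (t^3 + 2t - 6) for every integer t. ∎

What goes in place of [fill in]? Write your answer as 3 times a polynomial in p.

Only t ≡ 2 (mod 3) is unaccounted for. Put t = 3p+2:
(3p+2)^3 + 2(3p+2) - 6 expands to 27p^3 + 54p^2 + 42p + 6,
and factoring out 3 leaves 3(9p^3 + 18p^2 + 14p + 2).

3(9p^3 + 18p^2 + 14p + 2)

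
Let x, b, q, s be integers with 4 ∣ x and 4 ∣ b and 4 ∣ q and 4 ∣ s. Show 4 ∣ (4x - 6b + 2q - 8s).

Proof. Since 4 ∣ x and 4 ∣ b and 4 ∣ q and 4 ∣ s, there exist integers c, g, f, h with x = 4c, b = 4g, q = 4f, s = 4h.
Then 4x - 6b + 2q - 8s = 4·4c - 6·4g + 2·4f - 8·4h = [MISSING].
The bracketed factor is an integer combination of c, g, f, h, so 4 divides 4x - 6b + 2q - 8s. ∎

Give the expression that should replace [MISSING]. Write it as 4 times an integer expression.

Each term has a factor of 4: 4·4c - 6·4g + 2·4f - 8·4h = 4·(4c + 2f - 6g - 8h).
Since 4c + 2f - 6g - 8h is an integer, 4 ∣ (4x - 6b + 2q - 8s).

4(4c + 2f - 6g - 8h)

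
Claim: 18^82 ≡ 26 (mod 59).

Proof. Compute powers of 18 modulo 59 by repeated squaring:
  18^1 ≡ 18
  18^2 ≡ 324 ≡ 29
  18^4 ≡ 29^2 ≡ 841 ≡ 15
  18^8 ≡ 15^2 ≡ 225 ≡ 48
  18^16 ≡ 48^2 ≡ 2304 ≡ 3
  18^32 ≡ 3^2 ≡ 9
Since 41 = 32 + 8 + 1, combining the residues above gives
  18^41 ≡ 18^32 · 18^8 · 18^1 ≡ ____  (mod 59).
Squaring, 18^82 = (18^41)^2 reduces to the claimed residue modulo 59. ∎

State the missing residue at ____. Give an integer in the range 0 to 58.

47

18^32 · 18^8 · 18^1 ≡ 9 · 48 · 18 = 7776.
7776 mod 59 = 47, so 18^41 ≡ 47 (mod 59).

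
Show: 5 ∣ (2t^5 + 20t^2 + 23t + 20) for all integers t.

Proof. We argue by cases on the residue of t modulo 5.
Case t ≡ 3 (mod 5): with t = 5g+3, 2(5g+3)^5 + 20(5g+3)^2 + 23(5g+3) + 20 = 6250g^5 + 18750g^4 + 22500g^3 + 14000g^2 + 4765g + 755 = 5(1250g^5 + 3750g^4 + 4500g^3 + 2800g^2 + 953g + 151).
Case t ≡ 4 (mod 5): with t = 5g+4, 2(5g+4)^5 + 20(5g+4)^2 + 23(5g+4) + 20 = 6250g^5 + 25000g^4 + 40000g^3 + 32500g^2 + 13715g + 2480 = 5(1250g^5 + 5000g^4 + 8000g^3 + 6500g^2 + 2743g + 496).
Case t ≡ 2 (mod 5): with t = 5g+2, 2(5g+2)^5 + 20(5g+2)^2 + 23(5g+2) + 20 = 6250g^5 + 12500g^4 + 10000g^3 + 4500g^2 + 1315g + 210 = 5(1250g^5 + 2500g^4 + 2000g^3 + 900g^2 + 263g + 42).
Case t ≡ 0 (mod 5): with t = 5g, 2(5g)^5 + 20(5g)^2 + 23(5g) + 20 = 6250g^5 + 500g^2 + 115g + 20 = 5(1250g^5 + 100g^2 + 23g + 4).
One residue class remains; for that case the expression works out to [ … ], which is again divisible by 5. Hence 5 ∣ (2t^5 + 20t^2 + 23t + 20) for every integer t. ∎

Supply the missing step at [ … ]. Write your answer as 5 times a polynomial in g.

5(1250g^5 + 1250g^4 + 500g^3 + 200g^2 + 73g + 13)

Only t ≡ 1 (mod 5) is unaccounted for. Put t = 5g+1:
2(5g+1)^5 + 20(5g+1)^2 + 23(5g+1) + 20 expands to 6250g^5 + 6250g^4 + 2500g^3 + 1000g^2 + 365g + 65,
and factoring out 5 leaves 5(1250g^5 + 1250g^4 + 500g^3 + 200g^2 + 73g + 13).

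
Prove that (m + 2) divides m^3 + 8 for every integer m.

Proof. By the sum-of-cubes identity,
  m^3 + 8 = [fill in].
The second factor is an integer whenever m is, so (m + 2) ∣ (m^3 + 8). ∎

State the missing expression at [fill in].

(m + 2)(m^2 - 2m + 4)

a^3 + b^3 = (a + b)(a^2 - ab + b^2). With a = m, b = 2:
m^3 + 8 = (m + 2)(m^2 - 2m + 4).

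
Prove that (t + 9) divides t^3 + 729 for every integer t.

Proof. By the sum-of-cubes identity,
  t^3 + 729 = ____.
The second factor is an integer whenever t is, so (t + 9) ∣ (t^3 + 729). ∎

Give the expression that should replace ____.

(t + 9)(t^2 - 9t + 81)

Polynomial division of t^3 + 729 by t + 9 leaves remainder 0 and quotient t^2 - 9t + 81.
Hence t^3 + 729 = (t + 9)(t^2 - 9t + 81).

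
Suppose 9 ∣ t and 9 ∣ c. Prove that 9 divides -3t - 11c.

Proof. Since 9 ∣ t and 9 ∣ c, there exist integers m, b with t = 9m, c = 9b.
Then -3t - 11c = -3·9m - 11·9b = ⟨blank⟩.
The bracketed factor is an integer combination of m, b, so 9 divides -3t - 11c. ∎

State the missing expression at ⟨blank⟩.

Each term has a factor of 9: -3·9m - 11·9b = 9·(-11b - 3m).
Since -11b - 3m is an integer, 9 ∣ (-3t - 11c).

9(-11b - 3m)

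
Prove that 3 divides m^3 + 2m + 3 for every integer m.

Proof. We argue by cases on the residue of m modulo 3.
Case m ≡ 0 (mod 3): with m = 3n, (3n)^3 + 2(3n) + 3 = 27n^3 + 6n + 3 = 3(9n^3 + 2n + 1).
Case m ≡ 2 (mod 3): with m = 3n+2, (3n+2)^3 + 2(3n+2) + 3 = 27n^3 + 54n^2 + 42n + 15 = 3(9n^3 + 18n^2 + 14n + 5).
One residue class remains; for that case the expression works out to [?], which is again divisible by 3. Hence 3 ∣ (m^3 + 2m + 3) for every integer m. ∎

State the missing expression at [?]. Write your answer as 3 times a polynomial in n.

The residues treated are {0, 2}, so the missing case is m ≡ 1 (mod 3); write m = 3n+1.
Then (3n+1)^3 + 2(3n+1) + 3 = 27n^3 + 27n^2 + 15n + 6 = 3(9n^3 + 9n^2 + 5n + 2).

3(9n^3 + 9n^2 + 5n + 2)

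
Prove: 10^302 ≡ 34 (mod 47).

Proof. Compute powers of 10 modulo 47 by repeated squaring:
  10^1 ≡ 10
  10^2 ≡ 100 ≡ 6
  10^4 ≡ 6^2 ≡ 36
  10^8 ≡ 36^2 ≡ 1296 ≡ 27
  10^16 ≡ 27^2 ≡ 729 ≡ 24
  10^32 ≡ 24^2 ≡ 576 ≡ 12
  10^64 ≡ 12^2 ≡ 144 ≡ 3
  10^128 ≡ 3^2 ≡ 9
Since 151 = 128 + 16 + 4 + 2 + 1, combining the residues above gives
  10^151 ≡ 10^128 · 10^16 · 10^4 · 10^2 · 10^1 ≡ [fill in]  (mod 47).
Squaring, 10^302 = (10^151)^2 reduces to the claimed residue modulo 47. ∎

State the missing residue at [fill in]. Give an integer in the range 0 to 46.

38

10^128 · 10^16 · 10^4 · 10^2 · 10^1 ≡ 9 · 24 · 36 · 6 · 10 = 466560.
466560 mod 47 = 38, so 10^151 ≡ 38 (mod 47).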